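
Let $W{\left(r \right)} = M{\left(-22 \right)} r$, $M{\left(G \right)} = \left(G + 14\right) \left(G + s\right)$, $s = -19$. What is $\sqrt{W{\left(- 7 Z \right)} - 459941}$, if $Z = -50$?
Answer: $9 i \sqrt{4261} \approx 587.49 i$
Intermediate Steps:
$M{\left(G \right)} = \left(-19 + G\right) \left(14 + G\right)$ ($M{\left(G \right)} = \left(G + 14\right) \left(G - 19\right) = \left(14 + G\right) \left(-19 + G\right) = \left(-19 + G\right) \left(14 + G\right)$)
$W{\left(r \right)} = 328 r$ ($W{\left(r \right)} = \left(-266 + \left(-22\right)^{2} - -110\right) r = \left(-266 + 484 + 110\right) r = 328 r$)
$\sqrt{W{\left(- 7 Z \right)} - 459941} = \sqrt{328 \left(\left(-7\right) \left(-50\right)\right) - 459941} = \sqrt{328 \cdot 350 - 459941} = \sqrt{114800 - 459941} = \sqrt{-345141} = 9 i \sqrt{4261}$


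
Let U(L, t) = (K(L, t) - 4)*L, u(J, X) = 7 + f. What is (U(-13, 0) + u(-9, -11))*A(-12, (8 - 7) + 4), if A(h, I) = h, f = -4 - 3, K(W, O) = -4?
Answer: -1248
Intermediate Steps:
f = -7
u(J, X) = 0 (u(J, X) = 7 - 7 = 0)
U(L, t) = -8*L (U(L, t) = (-4 - 4)*L = -8*L)
(U(-13, 0) + u(-9, -11))*A(-12, (8 - 7) + 4) = (-8*(-13) + 0)*(-12) = (104 + 0)*(-12) = 104*(-12) = -1248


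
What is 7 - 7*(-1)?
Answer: 14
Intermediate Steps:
7 - 7*(-1) = 7 + 7 = 14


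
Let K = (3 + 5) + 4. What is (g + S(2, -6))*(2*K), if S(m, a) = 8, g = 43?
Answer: 1224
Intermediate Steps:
K = 12 (K = 8 + 4 = 12)
(g + S(2, -6))*(2*K) = (43 + 8)*(2*12) = 51*24 = 1224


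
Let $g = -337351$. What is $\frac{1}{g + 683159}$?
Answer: $\frac{1}{345808} \approx 2.8918 \cdot 10^{-6}$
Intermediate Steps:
$\frac{1}{g + 683159} = \frac{1}{-337351 + 683159} = \frac{1}{345808}$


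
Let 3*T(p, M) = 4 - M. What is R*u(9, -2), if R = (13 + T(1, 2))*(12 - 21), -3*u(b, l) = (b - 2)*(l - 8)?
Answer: -2870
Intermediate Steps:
u(b, l) = -(-8 + l)*(-2 + b)/3 (u(b, l) = -(b - 2)*(l - 8)/3 = -(-2 + b)*(-8 + l)/3 = -(-8 + l)*(-2 + b)/3)
T(p, M) = 4/3 - M/3 (T(p, M) = (4 - M)/3 = 4/3 - M/3)
R = -123 (R = (13 + (4/3 - ⅓*2))*(12 - 21) = (13 + (4/3 - ⅔))*(-9) = (13 + ⅔)*(-9) = (41/3)*(-9) = -123)
R*u(9, -2) = -123*(-16/3 + (⅔)*(-2) + (8/3)*9 - ⅓*9*(-2)) = -123*(-16/3 - 4/3 + 24 + 6) = -123*70/3 = -2870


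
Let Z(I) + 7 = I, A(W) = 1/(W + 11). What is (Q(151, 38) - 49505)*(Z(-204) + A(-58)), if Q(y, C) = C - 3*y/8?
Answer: 1964701251/188 ≈ 1.0451e+7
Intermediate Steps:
A(W) = 1/(11 + W)
Z(I) = -7 + I
Q(y, C) = C - 3*y/8
(Q(151, 38) - 49505)*(Z(-204) + A(-58)) = ((38 - 3/8*151) - 49505)*((-7 - 204) + 1/(11 - 58)) = ((38 - 453/8) - 49505)*(-211 + 1/(-47)) = (-149/8 - 49505)*(-211 - 1/47) = -396189/8*(-9918/47) = 1964701251/188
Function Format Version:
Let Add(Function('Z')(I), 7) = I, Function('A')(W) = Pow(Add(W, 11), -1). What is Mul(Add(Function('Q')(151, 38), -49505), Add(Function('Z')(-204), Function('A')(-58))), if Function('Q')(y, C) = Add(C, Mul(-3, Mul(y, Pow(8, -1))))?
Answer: Rational(1964701251, 188) ≈ 1.0451e+7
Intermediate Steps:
Function('A')(W) = Pow(Add(11, W), -1)
Function('Z')(I) = Add(-7, I)
Function('Q')(y, C) = Add(C, Mul(Rational(-3, 8), y)) (Function('Q')(y, C) = Add(C, Mul(-3, Mul(y, Rational(1, 8)))) = Add(C, Mul(-3, Mul(Rational(1, 8), y))) = Add(C, Mul(Rational(-3, 8), y)))
Mul(Add(Function('Q')(151, 38), -49505), Add(Function('Z')(-204), Function('A')(-58))) = Mul(Add(Add(38, Mul(Rational(-3, 8), 151)), -49505), Add(Add(-7, -204), Pow(Add(11, -58), -1))) = Mul(Add(Add(38, Rational(-453, 8)), -49505), Add(-211, Pow(-47, -1))) = Mul(Add(Rational(-149, 8), -49505), Add(-211, Rational(-1, 47))) = Mul(Rational(-396189, 8), Rational(-9918, 47)) = Rational(1964701251, 188)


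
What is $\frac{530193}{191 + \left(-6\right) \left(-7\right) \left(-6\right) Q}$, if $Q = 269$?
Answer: $- \frac{530193}{67597} \approx -7.8434$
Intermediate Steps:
$\frac{530193}{191 + \left(-6\right) \left(-7\right) \left(-6\right) Q} = \frac{530193}{191 + \left(-6\right) \left(-7\right) \left(-6\right) 269} = \frac{530193}{191 + 42 \left(-6\right) 269} = \frac{530193}{191 - 67788} = \frac{530193}{-67597} = 530193 \left(- \frac{1}{67597}\right) = - \frac{530193}{67597}$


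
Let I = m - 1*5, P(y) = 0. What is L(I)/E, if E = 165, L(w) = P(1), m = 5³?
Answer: 0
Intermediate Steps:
m = 125
I = 120 (I = 125 - 1*5 = 125 - 5 = 120)
L(w) = 0
L(I)/E = 0/165 = 0*(1/165) = 0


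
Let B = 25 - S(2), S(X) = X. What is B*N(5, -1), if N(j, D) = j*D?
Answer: -115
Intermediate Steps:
N(j, D) = D*j
B = 23 (B = 25 - 1*2 = 25 - 2 = 23)
B*N(5, -1) = 23*(-1*5) = 23*(-5) = -115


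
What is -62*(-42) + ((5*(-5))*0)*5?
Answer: 2604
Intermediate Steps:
-62*(-42) + ((5*(-5))*0)*5 = 2604 - 25*0*5 = 2604 + 0*5 = 2604 + 0 = 2604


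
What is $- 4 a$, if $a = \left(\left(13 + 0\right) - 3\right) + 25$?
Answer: $-140$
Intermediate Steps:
$a = 35$ ($a = \left(13 - 3\right) + 25 = 10 + 25 = 35$)
$- 4 a = \left(-4\right) 35 = -140$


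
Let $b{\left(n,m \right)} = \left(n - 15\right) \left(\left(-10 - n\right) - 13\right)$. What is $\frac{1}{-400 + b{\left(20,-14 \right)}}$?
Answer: $- \frac{1}{615} \approx -0.001626$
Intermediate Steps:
$b{\left(n,m \right)} = \left(-23 - n\right) \left(-15 + n\right)$ ($b{\left(n,m \right)} = \left(-15 + n\right) \left(-23 - n\right) = \left(-23 - n\right) \left(-15 + n\right)$)
$\frac{1}{-400 + b{\left(20,-14 \right)}} = \frac{1}{-400 - 215} = \frac{1}{-615} = - \frac{1}{615}$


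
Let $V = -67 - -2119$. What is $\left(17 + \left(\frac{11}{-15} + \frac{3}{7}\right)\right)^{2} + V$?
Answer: $\frac{25696309}{11025} \approx 2330.7$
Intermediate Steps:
$V = 2052$ ($V = -67 + 2119 = 2052$)
$\left(17 + \left(\frac{11}{-15} + \frac{3}{7}\right)\right)^{2} + V = \left(17 + \left(\frac{11}{-15} + \frac{3}{7}\right)\right)^{2} + 2052 = \left(17 + \left(11 \left(- \frac{1}{15}\right) + 3 \cdot \frac{1}{7}\right)\right)^{2} + 2052 = \left(17 + \left(- \frac{11}{15} + \frac{3}{7}\right)\right)^{2} + 2052 = \left(17 - \frac{32}{105}\right)^{2} + 2052 = \left(\frac{1753}{105}\right)^{2} + 2052 = \frac{3073009}{11025} + 2052 = \frac{25696309}{11025}$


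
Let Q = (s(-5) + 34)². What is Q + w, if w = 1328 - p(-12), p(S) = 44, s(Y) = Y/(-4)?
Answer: 40425/16 ≈ 2526.6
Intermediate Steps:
s(Y) = -Y/4 (s(Y) = Y*(-¼) = -Y/4)
w = 1284 (w = 1328 - 1*44 = 1328 - 44 = 1284)
Q = 19881/16 (Q = (-¼*(-5) + 34)² = (5/4 + 34)² = (141/4)² = 19881/16 ≈ 1242.6)
Q + w = 19881/16 + 1284 = 40425/16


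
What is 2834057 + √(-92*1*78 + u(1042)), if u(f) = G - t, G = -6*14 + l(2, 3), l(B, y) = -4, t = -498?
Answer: 2834057 + I*√6766 ≈ 2.8341e+6 + 82.256*I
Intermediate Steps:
G = -88 (G = -6*14 - 4 = -84 - 4 = -88)
u(f) = 410 (u(f) = -88 - 1*(-498) = -88 + 498 = 410)
2834057 + √(-92*1*78 + u(1042)) = 2834057 + √(-92*1*78 + 410) = 2834057 + √(-92*78 + 410) = 2834057 + √(-7176 + 410) = 2834057 + √(-6766) = 2834057 + I*√6766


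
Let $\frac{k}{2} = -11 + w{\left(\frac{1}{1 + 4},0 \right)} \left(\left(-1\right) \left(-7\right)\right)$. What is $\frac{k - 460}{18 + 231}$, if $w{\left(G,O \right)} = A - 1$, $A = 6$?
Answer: $- \frac{412}{249} \approx -1.6546$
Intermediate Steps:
$w{\left(G,O \right)} = 5$ ($w{\left(G,O \right)} = 6 - 1 = 5$)
$k = 48$ ($k = 2 \left(-11 + 5 \left(\left(-1\right) \left(-7\right)\right)\right) = 2 \left(-11 + 5 \cdot 7\right) = 2 \left(-11 + 35\right) = 2 \cdot 24 = 48$)
$\frac{k - 460}{18 + 231} = \frac{48 - 460}{18 + 231} = - \frac{412}{249}$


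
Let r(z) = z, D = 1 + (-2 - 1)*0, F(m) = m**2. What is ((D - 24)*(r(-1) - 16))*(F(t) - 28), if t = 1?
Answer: -10557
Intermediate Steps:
D = 1 (D = 1 - 3*0 = 1 + 0 = 1)
((D - 24)*(r(-1) - 16))*(F(t) - 28) = ((1 - 24)*(-1 - 16))*(1**2 - 28) = (-23*(-17))*(1 - 28) = 391*(-27) = -10557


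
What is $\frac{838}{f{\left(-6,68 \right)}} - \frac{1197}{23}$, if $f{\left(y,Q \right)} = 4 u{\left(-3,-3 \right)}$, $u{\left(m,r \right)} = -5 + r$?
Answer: $- \frac{28789}{368} \approx -78.231$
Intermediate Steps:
$f{\left(y,Q \right)} = -32$ ($f{\left(y,Q \right)} = 4 \left(-5 - 3\right) = 4 \left(-8\right) = -32$)
$\frac{838}{f{\left(-6,68 \right)}} - \frac{1197}{23} = \frac{838}{-32} - \frac{1197}{23} = 838 \left(- \frac{1}{32}\right) - \frac{1197}{23} = - \frac{419}{16} - \frac{1197}{23} = - \frac{28789}{368}$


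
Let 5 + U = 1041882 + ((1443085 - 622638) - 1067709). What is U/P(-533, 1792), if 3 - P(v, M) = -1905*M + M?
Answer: 794615/3411971 ≈ 0.23289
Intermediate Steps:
P(v, M) = 3 + 1904*M (P(v, M) = 3 - (-1905*M + M) = 3 - (-1904)*M = 3 + 1904*M)
U = 794615 (U = -5 + (1041882 + ((1443085 - 622638) - 1067709)) = -5 + (1041882 + (820447 - 1067709)) = -5 + (1041882 - 247262) = -5 + 794620 = 794615)
U/P(-533, 1792) = 794615/(3 + 1904*1792) = 794615/(3 + 3411968) = 794615/3411971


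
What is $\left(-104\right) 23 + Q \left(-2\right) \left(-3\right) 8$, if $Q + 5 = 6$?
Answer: $-2344$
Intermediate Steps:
$Q = 1$ ($Q = -5 + 6 = 1$)
$\left(-104\right) 23 + Q \left(-2\right) \left(-3\right) 8 = \left(-104\right) 23 + 1 \left(-2\right) \left(-3\right) 8 = -2392 + \left(-2\right) \left(-3\right) 8 = -2392 + 6 \cdot 8 = -2392 + 48 = -2344$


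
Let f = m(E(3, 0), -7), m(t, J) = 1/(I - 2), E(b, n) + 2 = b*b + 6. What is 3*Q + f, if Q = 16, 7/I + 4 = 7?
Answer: 51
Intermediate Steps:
I = 7/3 (I = 7/(-4 + 7) = 7/3 ≈ 2.3333)
E(b, n) = 4 + b² (E(b, n) = -2 + (b*b + 6) = -2 + (b² + 6) = -2 + (6 + b²) = 4 + b²)
m(t, J) = 3 (m(t, J) = 1/(7/3 - 2) = 1/(⅓) = 3)
f = 3
3*Q + f = 3*16 + 3 = 48 + 3 = 51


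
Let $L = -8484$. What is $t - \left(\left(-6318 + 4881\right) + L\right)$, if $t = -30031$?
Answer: $-20110$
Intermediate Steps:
$t - \left(\left(-6318 + 4881\right) + L\right) = -30031 - \left(\left(-6318 + 4881\right) - 8484\right) = -30031 - \left(-1437 - 8484\right) = -30031 - -9921 = -30031 + 9921 = -20110$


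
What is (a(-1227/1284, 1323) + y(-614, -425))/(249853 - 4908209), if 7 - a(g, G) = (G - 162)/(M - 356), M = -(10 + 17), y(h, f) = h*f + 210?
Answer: -50014061/892075174 ≈ -0.056065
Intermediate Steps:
y(h, f) = 210 + f*h (y(h, f) = f*h + 210 = 210 + f*h)
M = -27 (M = -1*27 = -27)
a(g, G) = 2519/383 + G/383 (a(g, G) = 7 - (G - 162)/(-27 - 356) = 7 - (-162 + G)/(-383) = 7 - (-162 + G)*(-1)/383 = 7 - (162/383 - G/383) = 7 + (-162/383 + G/383) = 2519/383 + G/383)
(a(-1227/1284, 1323) + y(-614, -425))/(249853 - 4908209) = ((2519/383 + (1/383)*1323) + (210 - 425*(-614)))/(249853 - 4908209) = ((2519/383 + 1323/383) + (210 + 260950))/(-4658356) = (3842/383 + 261160)*(-1/4658356) = (100028122/383)*(-1/4658356) = -50014061/892075174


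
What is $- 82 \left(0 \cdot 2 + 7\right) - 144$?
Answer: $-718$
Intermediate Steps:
$- 82 \left(0 \cdot 2 + 7\right) - 144 = - 82 \left(0 + 7\right) - 144 = \left(-82\right) 7 - 144 = -574 - 144 = -718$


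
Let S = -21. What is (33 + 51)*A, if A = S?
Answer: -1764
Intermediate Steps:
A = -21
(33 + 51)*A = (33 + 51)*(-21) = 84*(-21) = -1764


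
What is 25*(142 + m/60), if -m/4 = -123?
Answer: 3755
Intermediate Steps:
m = 492 (m = -4*(-123) = 492)
25*(142 + m/60) = 25*(142 + 492/60) = 25*(142 + 492*(1/60)) = 25*(142 + 41/5) = 25*(751/5) = 3755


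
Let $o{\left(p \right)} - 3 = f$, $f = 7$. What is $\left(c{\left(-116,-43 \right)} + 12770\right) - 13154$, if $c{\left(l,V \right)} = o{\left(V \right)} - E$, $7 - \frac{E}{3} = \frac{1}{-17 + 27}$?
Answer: $- \frac{3947}{10} \approx -394.7$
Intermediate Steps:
$E = \frac{207}{10}$ ($E = 21 - \frac{3}{-17 + 27} = 21 - \frac{3}{10} = \frac{207}{10} \approx 20.7$)
$o{\left(p \right)} = 10$ ($o{\left(p \right)} = 3 + 7 = 10$)
$c{\left(l,V \right)} = - \frac{107}{10}$ ($c{\left(l,V \right)} = 10 - \frac{207}{10} = - \frac{107}{10}$)
$\left(c{\left(-116,-43 \right)} + 12770\right) - 13154 = \left(- \frac{107}{10} + 12770\right) - 13154 = \frac{127593}{10} - 13154 = - \frac{3947}{10}$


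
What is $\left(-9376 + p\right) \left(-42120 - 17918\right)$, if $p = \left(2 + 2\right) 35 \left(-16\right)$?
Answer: $697401408$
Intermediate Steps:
$p = -2240$ ($p = 4 \cdot 35 \left(-16\right) = 140 \left(-16\right) = -2240$)
$\left(-9376 + p\right) \left(-42120 - 17918\right) = \left(-9376 - 2240\right) \left(-42120 - 17918\right) = \left(-11616\right) \left(-60038\right) = 697401408$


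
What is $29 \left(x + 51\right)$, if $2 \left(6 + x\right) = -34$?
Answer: $812$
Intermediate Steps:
$x = -23$ ($x = -6 + \frac{1}{2} \left(-34\right) = -6 - 17 = -23$)
$29 \left(x + 51\right) = 29 \left(-23 + 51\right) = 29 \cdot 28 = 812$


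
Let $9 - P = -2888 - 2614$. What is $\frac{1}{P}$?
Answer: $\frac{1}{5511} \approx 0.00018146$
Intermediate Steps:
$P = 5511$ ($P = 9 - \left(-2888 - 2614\right) = 9 - -5502 = 9 + 5502 = 5511$)
$\frac{1}{P} = \frac{1}{5511}$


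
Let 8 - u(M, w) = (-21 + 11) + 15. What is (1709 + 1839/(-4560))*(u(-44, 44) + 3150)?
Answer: 8188552251/1520 ≈ 5.3872e+6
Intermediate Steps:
u(M, w) = 3 (u(M, w) = 8 - ((-21 + 11) + 15) = 8 - (-10 + 15) = 8 - 1*5 = 8 - 5 = 3)
(1709 + 1839/(-4560))*(u(-44, 44) + 3150) = (1709 + 1839/(-4560))*(3 + 3150) = (1709 + 1839*(-1/4560))*3153 = (1709 - 613/1520)*3153 = (2597067/1520)*3153 = 8188552251/1520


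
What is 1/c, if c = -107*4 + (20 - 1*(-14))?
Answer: -1/394 ≈ -0.0025381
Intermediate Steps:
c = -394 (c = -428 + (20 + 14) = -428 + 34 = -394)
1/c = 1/(-394) = -1/394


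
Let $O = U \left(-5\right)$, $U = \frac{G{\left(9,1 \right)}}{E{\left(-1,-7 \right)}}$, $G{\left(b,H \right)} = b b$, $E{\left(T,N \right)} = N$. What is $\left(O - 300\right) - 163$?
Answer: $- \frac{2836}{7} \approx -405.14$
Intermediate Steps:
$G{\left(b,H \right)} = b^{2}$
$U = - \frac{81}{7}$ ($U = \frac{9^{2}}{-7} = 81 \left(- \frac{1}{7}\right) = - \frac{81}{7} \approx -11.571$)
$O = \frac{405}{7}$ ($O = \left(- \frac{81}{7}\right) \left(-5\right) = \frac{405}{7} \approx 57.857$)
$\left(O - 300\right) - 163 = \left(\frac{405}{7} - 300\right) - 163 = - \frac{1695}{7} - 163 = - \frac{2836}{7}$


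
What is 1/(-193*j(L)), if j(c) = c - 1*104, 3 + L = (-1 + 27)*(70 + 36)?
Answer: -1/511257 ≈ -1.9560e-6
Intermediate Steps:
L = 2753 (L = -3 + (-1 + 27)*(70 + 36) = -3 + 26*106 = -3 + 2756 = 2753)
j(c) = -104 + c (j(c) = c - 104 = -104 + c)
1/(-193*j(L)) = 1/(-193*(-104 + 2753)) = 1/(-193*2649) = 1/(-511257) = -1/511257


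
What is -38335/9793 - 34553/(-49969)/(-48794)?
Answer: -93468251819839/23877169071098 ≈ -3.9145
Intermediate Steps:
-38335/9793 - 34553/(-49969)/(-48794) = -38335*1/9793 - 34553*(-1/49969)*(-1/48794) = -38335/9793 + (34553/49969)*(-1/48794) = -38335/9793 - 34553/2438187386 = -93468251819839/23877169071098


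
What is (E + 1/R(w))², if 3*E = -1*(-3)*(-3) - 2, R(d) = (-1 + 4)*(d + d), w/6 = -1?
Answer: 17689/1296 ≈ 13.649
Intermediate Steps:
w = -6 (w = 6*(-1) = -6)
R(d) = 6*d (R(d) = 3*(2*d) = 6*d)
E = -11/3 (E = (-1*(-3)*(-3) - 2)/3 = (3*(-3) - 2)/3 = (-9 - 2)/3 = (⅓)*(-11) = -11/3 ≈ -3.6667)
(E + 1/R(w))² = (-11/3 + 1/(6*(-6)))² = (-11/3 + 1/(-36))² = (-11/3 - 1/36)² = (-133/36)² = 17689/1296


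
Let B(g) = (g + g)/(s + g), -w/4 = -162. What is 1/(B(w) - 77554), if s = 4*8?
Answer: -85/6591928 ≈ -1.2895e-5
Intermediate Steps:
w = 648 (w = -4*(-162) = 648)
s = 32
B(g) = 2*g/(32 + g) (B(g) = (g + g)/(32 + g) = (2*g)/(32 + g) = 2*g/(32 + g))
1/(B(w) - 77554) = 1/(2*648/(32 + 648) - 77554) = 1/(2*648/680 - 77554) = 1/(2*648*(1/680) - 77554) = 1/(162/85 - 77554) = 1/(-6591928/85) = -85/6591928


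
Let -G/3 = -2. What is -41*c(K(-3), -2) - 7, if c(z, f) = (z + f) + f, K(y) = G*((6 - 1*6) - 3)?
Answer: 895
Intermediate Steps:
G = 6 (G = -3*(-2) = 6)
K(y) = -18 (K(y) = 6*((6 - 1*6) - 3) = 6*((6 - 6) - 3) = 6*(0 - 3) = 6*(-3) = -18)
c(z, f) = z + 2*f (c(z, f) = (f + z) + f = z + 2*f)
-41*c(K(-3), -2) - 7 = -41*(-18 + 2*(-2)) - 7 = -41*(-18 - 4) - 7 = -41*(-22) - 7 = 902 - 7 = 895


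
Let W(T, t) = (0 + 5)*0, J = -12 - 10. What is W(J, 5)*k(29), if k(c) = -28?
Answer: 0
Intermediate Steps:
J = -22
W(T, t) = 0 (W(T, t) = 5*0 = 0)
W(J, 5)*k(29) = 0*(-28) = 0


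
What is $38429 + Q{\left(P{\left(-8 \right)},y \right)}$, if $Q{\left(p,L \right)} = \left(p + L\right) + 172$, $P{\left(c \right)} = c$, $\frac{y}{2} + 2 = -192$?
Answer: $38205$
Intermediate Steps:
$y = -388$ ($y = -4 + 2 \left(-192\right) = -4 - 384 = -388$)
$Q{\left(p,L \right)} = 172 + L + p$ ($Q{\left(p,L \right)} = \left(L + p\right) + 172 = 172 + L + p$)
$38429 + Q{\left(P{\left(-8 \right)},y \right)} = 38429 - 224 = 38205$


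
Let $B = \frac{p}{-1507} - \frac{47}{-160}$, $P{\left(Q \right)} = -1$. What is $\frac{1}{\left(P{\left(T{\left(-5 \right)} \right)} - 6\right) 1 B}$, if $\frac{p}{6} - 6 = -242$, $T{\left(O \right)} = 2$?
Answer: $- \frac{241120}{2081723} \approx -0.11583$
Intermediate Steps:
$p = -1416$ ($p = 36 + 6 \left(-242\right) = 36 - 1452 = -1416$)
$B = \frac{297389}{241120}$ ($B = - \frac{1416}{-1507} - \frac{47}{-160} = \left(-1416\right) \left(- \frac{1}{1507}\right) - - \frac{47}{160} = \frac{1416}{1507} + \frac{47}{160} = \frac{297389}{241120} \approx 1.2334$)
$\frac{1}{\left(P{\left(T{\left(-5 \right)} \right)} - 6\right) 1 B} = \frac{1}{\left(-1 - 6\right) 1 \cdot \frac{297389}{241120}} = \frac{1}{\left(-7\right) 1 \cdot \frac{297389}{241120}} = \frac{1}{\left(-7\right) \frac{297389}{241120}} = \frac{1}{- \frac{2081723}{241120}} = - \frac{241120}{2081723}$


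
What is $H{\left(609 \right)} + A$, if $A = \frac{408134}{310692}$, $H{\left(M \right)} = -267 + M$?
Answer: $\frac{53332399}{155346} \approx 343.31$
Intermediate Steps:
$A = \frac{204067}{155346}$ ($A = 408134 \cdot \frac{1}{310692} = \frac{204067}{155346} \approx 1.3136$)
$H{\left(609 \right)} + A = \left(-267 + 609\right) + \frac{204067}{155346} = 342 + \frac{204067}{155346} = \frac{53332399}{155346}$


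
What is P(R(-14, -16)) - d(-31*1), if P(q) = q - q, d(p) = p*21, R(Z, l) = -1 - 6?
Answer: 651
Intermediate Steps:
R(Z, l) = -7
d(p) = 21*p
P(q) = 0
P(R(-14, -16)) - d(-31*1) = 0 - 21*(-31*1) = 0 - 21*(-31) = 0 - 1*(-651) = 0 + 651 = 651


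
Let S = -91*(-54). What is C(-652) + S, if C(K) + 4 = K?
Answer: 4258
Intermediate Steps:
S = 4914
C(K) = -4 + K
C(-652) + S = (-4 - 652) + 4914 = -656 + 4914 = 4258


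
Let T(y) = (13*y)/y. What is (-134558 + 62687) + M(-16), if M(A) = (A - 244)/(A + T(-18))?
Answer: -215353/3 ≈ -71784.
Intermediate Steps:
T(y) = 13
M(A) = (-244 + A)/(13 + A) (M(A) = (A - 244)/(A + 13) = (-244 + A)/(13 + A))
(-134558 + 62687) + M(-16) = (-134558 + 62687) + (-244 - 16)/(13 - 16) = -71871 - 260/(-3) = -71871 - ⅓*(-260) = -71871 + 260/3 = -215353/3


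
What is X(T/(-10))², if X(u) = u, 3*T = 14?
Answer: 49/225 ≈ 0.21778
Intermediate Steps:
T = 14/3 (T = (⅓)*14 = 14/3 ≈ 4.6667)
X(T/(-10))² = ((14/3)/(-10))² = ((14/3)*(-⅒))² = (-7/15)² = 49/225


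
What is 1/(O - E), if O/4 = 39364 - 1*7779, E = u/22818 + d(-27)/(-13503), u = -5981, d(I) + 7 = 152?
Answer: 34234606/4325209463157 ≈ 7.9151e-6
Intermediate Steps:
d(I) = 145 (d(I) = -7 + 152 = 145)
E = -9341117/34234606 (E = -5981/22818 + 145/(-13503) = -5981*1/22818 + 145*(-1/13503) = -5981/22818 - 145/13503 = -9341117/34234606 ≈ -0.27286)
O = 126340 (O = 4*(39364 - 1*7779) = 4*(39364 - 7779) = 4*31585 = 126340)
1/(O - E) = 1/(126340 - 1*(-9341117/34234606)) = 1/(126340 + 9341117/34234606) = 1/(4325209463157/34234606) = 34234606/4325209463157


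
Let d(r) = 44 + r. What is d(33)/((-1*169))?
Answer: -77/169 ≈ -0.45562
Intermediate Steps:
d(33)/((-1*169)) = (44 + 33)/((-1*169)) = 77/(-169) = 77*(-1/169) = -77/169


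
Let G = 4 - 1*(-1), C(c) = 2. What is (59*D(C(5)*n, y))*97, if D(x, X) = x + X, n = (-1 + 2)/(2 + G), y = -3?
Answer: -108737/7 ≈ -15534.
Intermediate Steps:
G = 5 (G = 4 + 1 = 5)
n = ⅐ (n = (-1 + 2)/(2 + 5) = 1/7 = 1*(⅐) = ⅐ ≈ 0.14286)
D(x, X) = X + x
(59*D(C(5)*n, y))*97 = (59*(-3 + 2*(⅐)))*97 = (59*(-3 + 2/7))*97 = (59*(-19/7))*97 = -1121/7*97 = -108737/7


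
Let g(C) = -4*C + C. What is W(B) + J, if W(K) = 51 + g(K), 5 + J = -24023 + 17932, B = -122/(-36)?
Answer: -36331/6 ≈ -6055.2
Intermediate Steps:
B = 61/18 (B = -122*(-1/36) = 61/18 ≈ 3.3889)
g(C) = -3*C
J = -6096 (J = -5 + (-24023 + 17932) = -5 - 6091 = -6096)
W(K) = 51 - 3*K
W(B) + J = (51 - 3*61/18) - 6096 = (51 - 61/6) - 6096 = 245/6 - 6096 = -36331/6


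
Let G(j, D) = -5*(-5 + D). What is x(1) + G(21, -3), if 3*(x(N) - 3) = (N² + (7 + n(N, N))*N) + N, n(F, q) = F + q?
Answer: 140/3 ≈ 46.667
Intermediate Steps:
G(j, D) = 25 - 5*D
x(N) = 3 + N/3 + N²/3 + N*(7 + 2*N)/3 (x(N) = 3 + ((N² + (7 + (N + N))*N) + N)/3 = 3 + ((N² + (7 + 2*N)*N) + N)/3 = 3 + ((N² + N*(7 + 2*N)) + N)/3 = 3 + (N + N² + N*(7 + 2*N))/3 = 3 + (N/3 + N²/3 + N*(7 + 2*N)/3) = 3 + N/3 + N²/3 + N*(7 + 2*N)/3)
x(1) + G(21, -3) = (3 + 1² + (8/3)*1) + (25 - 5*(-3)) = (3 + 1 + 8/3) + (25 + 15) = 20/3 + 40 = 140/3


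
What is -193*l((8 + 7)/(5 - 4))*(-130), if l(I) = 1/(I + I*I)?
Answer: 2509/24 ≈ 104.54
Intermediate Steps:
l(I) = 1/(I + I²)
-193*l((8 + 7)/(5 - 4))*(-130) = -193/(((8 + 7)/(5 - 4))*(1 + (8 + 7)/(5 - 4)))*(-130) = -193/((15/1)*(1 + 15/1))*(-130) = -193/((15*1)*(1 + 15*1))*(-130) = -193/(15*(1 + 15))*(-130) = -193/(15*16)*(-130) = -193*1/240*(-130) = -193/240*(-130) = 2509/24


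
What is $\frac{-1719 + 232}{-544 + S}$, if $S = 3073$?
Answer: $- \frac{1487}{2529} \approx -0.58798$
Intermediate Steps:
$\frac{-1719 + 232}{-544 + S} = \frac{-1719 + 232}{-544 + 3073} = - \frac{1487}{2529}$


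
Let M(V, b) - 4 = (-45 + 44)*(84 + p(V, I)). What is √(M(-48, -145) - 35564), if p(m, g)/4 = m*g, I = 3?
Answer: 2*I*√8767 ≈ 187.26*I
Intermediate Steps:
p(m, g) = 4*g*m (p(m, g) = 4*(m*g) = 4*(g*m) = 4*g*m)
M(V, b) = -80 - 12*V (M(V, b) = 4 + (-45 + 44)*(84 + 4*3*V) = 4 - (84 + 12*V) = 4 + (-84 - 12*V) = -80 - 12*V)
√(M(-48, -145) - 35564) = √((-80 - 12*(-48)) - 35564) = √((-80 + 576) - 35564) = √(496 - 35564) = √(-35068) = 2*I*√8767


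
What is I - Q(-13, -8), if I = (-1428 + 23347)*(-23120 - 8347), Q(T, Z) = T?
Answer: -689725160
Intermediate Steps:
I = -689725173 (I = 21919*(-31467) = -689725173)
I - Q(-13, -8) = -689725173 - 1*(-13) = -689725173 + 13 = -689725160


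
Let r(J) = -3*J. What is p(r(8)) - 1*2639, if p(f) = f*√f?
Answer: -2639 - 48*I*√6 ≈ -2639.0 - 117.58*I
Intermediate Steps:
p(f) = f^(3/2)
p(r(8)) - 1*2639 = (-3*8)^(3/2) - 1*2639 = (-24)^(3/2) - 2639 = -48*I*√6 - 2639 = -2639 - 48*I*√6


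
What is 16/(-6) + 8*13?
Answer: 304/3 ≈ 101.33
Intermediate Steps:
16/(-6) + 8*13 = 16*(-⅙) + 104 = -8/3 + 104 = 304/3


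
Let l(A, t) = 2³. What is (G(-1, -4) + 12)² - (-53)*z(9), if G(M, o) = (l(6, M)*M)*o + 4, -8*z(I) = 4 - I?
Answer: 18697/8 ≈ 2337.1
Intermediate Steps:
z(I) = -½ + I/8 (z(I) = -(4 - I)/8 = -½ + I/8)
l(A, t) = 8
G(M, o) = 4 + 8*M*o (G(M, o) = (8*M)*o + 4 = 8*M*o + 4 = 4 + 8*M*o)
(G(-1, -4) + 12)² - (-53)*z(9) = ((4 + 8*(-1)*(-4)) + 12)² - (-53)*(-½ + (⅛)*9) = ((4 + 32) + 12)² - (-53)*(-½ + 9/8) = (36 + 12)² - (-53)*5/8 = 48² - 1*(-265/8) = 2304 + 265/8 = 18697/8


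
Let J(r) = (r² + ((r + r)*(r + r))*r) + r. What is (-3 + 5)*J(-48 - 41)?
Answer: -5624088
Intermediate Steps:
J(r) = r + r² + 4*r³ (J(r) = (r² + ((2*r)*(2*r))*r) + r = (r² + (4*r²)*r) + r = (r² + 4*r³) + r = r + r² + 4*r³)
(-3 + 5)*J(-48 - 41) = (-3 + 5)*((-48 - 41)*(1 + (-48 - 41) + 4*(-48 - 41)²)) = 2*(-89*(1 - 89 + 4*(-89)²)) = 2*(-89*(1 - 89 + 4*7921)) = 2*(-89*(1 - 89 + 31684)) = 2*(-89*31596) = 2*(-2812044) = -5624088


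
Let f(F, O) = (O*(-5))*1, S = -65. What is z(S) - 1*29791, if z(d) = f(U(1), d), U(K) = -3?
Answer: -29466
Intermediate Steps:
f(F, O) = -5*O (f(F, O) = -5*O*1 = -5*O)
z(d) = -5*d
z(S) - 1*29791 = -5*(-65) - 1*29791 = 325 - 29791 = -29466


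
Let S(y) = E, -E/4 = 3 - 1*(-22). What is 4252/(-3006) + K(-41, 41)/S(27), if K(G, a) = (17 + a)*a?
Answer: -1893367/75150 ≈ -25.195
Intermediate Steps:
E = -100 (E = -4*(3 - 1*(-22)) = -4*(3 + 22) = -4*25 = -100)
S(y) = -100
K(G, a) = a*(17 + a)
4252/(-3006) + K(-41, 41)/S(27) = 4252/(-3006) + (41*(17 + 41))/(-100) = 4252*(-1/3006) + (41*58)*(-1/100) = -2126/1503 + 2378*(-1/100) = -2126/1503 - 1189/50 = -1893367/75150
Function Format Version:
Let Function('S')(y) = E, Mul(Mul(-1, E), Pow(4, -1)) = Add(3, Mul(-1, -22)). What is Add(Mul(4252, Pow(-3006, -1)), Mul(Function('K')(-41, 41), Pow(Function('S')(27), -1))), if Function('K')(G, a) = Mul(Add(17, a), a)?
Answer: Rational(-1893367, 75150) ≈ -25.195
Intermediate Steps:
E = -100 (E = Mul(-4, Add(3, Mul(-1, -22))) = Mul(-4, Add(3, 22)) = Mul(-4, 25) = -100)
Function('S')(y) = -100
Function('K')(G, a) = Mul(a, Add(17, a))
Add(Mul(4252, Pow(-3006, -1)), Mul(Function('K')(-41, 41), Pow(Function('S')(27), -1))) = Add(Mul(4252, Pow(-3006, -1)), Mul(Mul(41, Add(17, 41)), Pow(-100, -1))) = Add(Mul(4252, Rational(-1, 3006)), Mul(Mul(41, 58), Rational(-1, 100))) = Add(Rational(-2126, 1503), Mul(2378, Rational(-1, 100))) = Add(Rational(-2126, 1503), Rational(-1189, 50)) = Rational(-1893367, 75150)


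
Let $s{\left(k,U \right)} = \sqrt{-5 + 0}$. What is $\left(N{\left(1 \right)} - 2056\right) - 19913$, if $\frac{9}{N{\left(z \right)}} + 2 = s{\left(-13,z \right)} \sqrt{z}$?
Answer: $-21971 - i \sqrt{5} \approx -21971.0 - 2.2361 i$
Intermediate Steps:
$s{\left(k,U \right)} = i \sqrt{5}$ ($s{\left(k,U \right)} = \sqrt{-5} = i \sqrt{5}$)
$N{\left(z \right)} = \frac{9}{-2 + i \sqrt{5} \sqrt{z}}$
$\left(N{\left(1 \right)} - 2056\right) - 19913 = \left(\frac{9}{-2 + i \sqrt{5} \sqrt{1}} - 2056\right) - 19913 = \left(\frac{9}{-2 + i \sqrt{5} \cdot 1} - 2056\right) - 19913 = \left(\frac{9}{-2 + i \sqrt{5}} - 2056\right) - 19913 = \left(-2056 + \frac{9}{-2 + i \sqrt{5}}\right) - 19913 = -21969 + \frac{9}{-2 + i \sqrt{5}}$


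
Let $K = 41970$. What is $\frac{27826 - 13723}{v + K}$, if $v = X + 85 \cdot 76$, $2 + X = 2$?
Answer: $\frac{14103}{48430} \approx 0.2912$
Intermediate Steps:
$X = 0$ ($X = -2 + 2 = 0$)
$v = 6460$ ($v = 0 + 85 \cdot 76 = 0 + 6460 = 6460$)
$\frac{27826 - 13723}{v + K} = \frac{27826 - 13723}{6460 + 41970} = \frac{14103}{48430}$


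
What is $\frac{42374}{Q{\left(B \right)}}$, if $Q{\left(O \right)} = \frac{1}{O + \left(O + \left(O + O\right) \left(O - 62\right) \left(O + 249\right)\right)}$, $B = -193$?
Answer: $233552521556$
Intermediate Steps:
$Q{\left(O \right)} = \frac{1}{2 O + 2 O \left(-62 + O\right) \left(249 + O\right)}$ ($Q{\left(O \right)} = \frac{1}{O + \left(O + 2 O \left(-62 + O\right) \left(249 + O\right)\right)} = \frac{1}{2 O + 2 O \left(-62 + O\right) \left(249 + O\right)}$)
$\frac{42374}{Q{\left(B \right)}} = \frac{42374}{\frac{1}{2} \frac{1}{-193} \frac{1}{-15437 + \left(-193\right)^{2} + 187 \left(-193\right)}} = \frac{42374}{\frac{1}{2} \left(- \frac{1}{193}\right) \frac{1}{-15437 + 37249 - 36091}} = \frac{42374}{\frac{1}{2} \left(- \frac{1}{193}\right) \frac{1}{-14279}} = \frac{42374}{\frac{1}{2} \left(- \frac{1}{193}\right) \left(- \frac{1}{14279}\right)} = 42374 \frac{1}{\frac{1}{5511694}} = 42374 \cdot 5511694 = 233552521556$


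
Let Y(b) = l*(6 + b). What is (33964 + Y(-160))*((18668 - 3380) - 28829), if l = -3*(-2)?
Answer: -447394640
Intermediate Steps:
l = 6
Y(b) = 36 + 6*b (Y(b) = 6*(6 + b) = 36 + 6*b)
(33964 + Y(-160))*((18668 - 3380) - 28829) = (33964 + (36 + 6*(-160)))*((18668 - 3380) - 28829) = (33964 + (36 - 960))*(15288 - 28829) = (33964 - 924)*(-13541) = 33040*(-13541) = -447394640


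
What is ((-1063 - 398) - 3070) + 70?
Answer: -4461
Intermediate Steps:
((-1063 - 398) - 3070) + 70 = (-1461 - 3070) + 70 = -4531 + 70 = -4461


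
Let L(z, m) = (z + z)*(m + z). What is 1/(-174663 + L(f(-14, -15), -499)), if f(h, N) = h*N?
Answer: -1/296043 ≈ -3.3779e-6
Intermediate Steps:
f(h, N) = N*h
L(z, m) = 2*z*(m + z) (L(z, m) = (2*z)*(m + z) = 2*z*(m + z))
1/(-174663 + L(f(-14, -15), -499)) = 1/(-174663 + 2*(-15*(-14))*(-499 - 15*(-14))) = 1/(-174663 + 2*210*(-499 + 210)) = 1/(-174663 + 2*210*(-289)) = 1/(-174663 - 121380) = 1/(-296043) = -1/296043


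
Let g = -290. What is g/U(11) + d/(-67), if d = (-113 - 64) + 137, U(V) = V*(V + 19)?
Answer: -623/2211 ≈ -0.28177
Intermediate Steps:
U(V) = V*(19 + V)
d = -40 (d = -177 + 137 = -40)
g/U(11) + d/(-67) = -290*1/(11*(19 + 11)) - 40/(-67) = -290/(11*30) - 40*(-1/67) = -290/330 + 40/67 = -290*1/330 + 40/67 = -29/33 + 40/67 = -623/2211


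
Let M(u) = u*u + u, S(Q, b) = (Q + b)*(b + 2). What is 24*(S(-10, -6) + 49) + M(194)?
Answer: 40542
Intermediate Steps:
S(Q, b) = (2 + b)*(Q + b) (S(Q, b) = (Q + b)*(2 + b) = (2 + b)*(Q + b))
M(u) = u + u**2 (M(u) = u**2 + u = u + u**2)
24*(S(-10, -6) + 49) + M(194) = 24*(((-6)**2 + 2*(-10) + 2*(-6) - 10*(-6)) + 49) + 194*(1 + 194) = 24*((36 - 20 - 12 + 60) + 49) + 194*195 = 24*(64 + 49) + 37830 = 24*113 + 37830 = 2712 + 37830 = 40542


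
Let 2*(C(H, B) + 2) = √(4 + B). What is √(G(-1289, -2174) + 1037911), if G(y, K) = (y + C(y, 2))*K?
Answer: √(3844545 - 1087*√6) ≈ 1960.1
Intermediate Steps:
C(H, B) = -2 + √(4 + B)/2
G(y, K) = K*(-2 + y + √6/2) (G(y, K) = (y + (-2 + √(4 + 2)/2))*K = (y + (-2 + √6/2))*K = (-2 + y + √6/2)*K = K*(-2 + y + √6/2))
√(G(-1289, -2174) + 1037911) = √((½)*(-2174)*(-4 + √6 + 2*(-1289)) + 1037911) = √((½)*(-2174)*(-4 + √6 - 2578) + 1037911) = √((½)*(-2174)*(-2582 + √6) + 1037911) = √((2806634 - 1087*√6) + 1037911) = √(3844545 - 1087*√6)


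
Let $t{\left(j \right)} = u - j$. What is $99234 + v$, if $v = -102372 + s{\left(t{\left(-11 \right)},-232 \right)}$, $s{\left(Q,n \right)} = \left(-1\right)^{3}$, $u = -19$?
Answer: $-3139$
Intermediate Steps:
$t{\left(j \right)} = -19 - j$
$s{\left(Q,n \right)} = -1$
$v = -102373$ ($v = -102372 - 1 = -102373$)
$99234 + v = 99234 - 102373 = -3139$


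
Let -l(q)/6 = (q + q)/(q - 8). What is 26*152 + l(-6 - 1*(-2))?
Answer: 3948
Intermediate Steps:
l(q) = -12*q/(-8 + q) (l(q) = -6*(q + q)/(q - 8) = -6*2*q/(-8 + q) = -12*q/(-8 + q))
26*152 + l(-6 - 1*(-2)) = 26*152 - 12*(-6 - 1*(-2))/(-8 + (-6 - 1*(-2))) = 3952 - 12*(-6 + 2)/(-8 + (-6 + 2)) = 3952 - 12*(-4)/(-8 - 4) = 3952 - 12*(-4)/(-12) = 3952 - 12*(-4)*(-1/12) = 3952 - 4 = 3948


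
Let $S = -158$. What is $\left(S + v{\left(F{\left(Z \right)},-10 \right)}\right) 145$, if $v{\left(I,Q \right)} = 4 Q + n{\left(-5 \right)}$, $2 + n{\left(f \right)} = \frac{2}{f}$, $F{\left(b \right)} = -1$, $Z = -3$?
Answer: $-29058$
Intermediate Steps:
$n{\left(f \right)} = -2 + \frac{2}{f}$
$v{\left(I,Q \right)} = - \frac{12}{5} + 4 Q$ ($v{\left(I,Q \right)} = 4 Q - \left(2 - \frac{2}{-5}\right) = 4 Q + \left(-2 + 2 \left(- \frac{1}{5}\right)\right) = 4 Q - \frac{12}{5} = - \frac{12}{5} + 4 Q$)
$\left(S + v{\left(F{\left(Z \right)},-10 \right)}\right) 145 = \left(-158 + \left(- \frac{12}{5} + 4 \left(-10\right)\right)\right) 145 = \left(-158 - \frac{212}{5}\right) 145 = \left(- \frac{1002}{5}\right) 145 = -29058$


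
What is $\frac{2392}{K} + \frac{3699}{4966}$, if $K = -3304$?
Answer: $\frac{42853}{2050958} \approx 0.020894$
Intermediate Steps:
$\frac{2392}{K} + \frac{3699}{4966} = \frac{2392}{-3304} + \frac{3699}{4966} = 2392 \left(- \frac{1}{3304}\right) + 3699 \cdot \frac{1}{4966} = - \frac{299}{413} + \frac{3699}{4966} = \frac{42853}{2050958}$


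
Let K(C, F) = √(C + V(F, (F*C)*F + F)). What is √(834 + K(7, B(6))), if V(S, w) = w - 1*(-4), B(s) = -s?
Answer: √(834 + √257) ≈ 29.155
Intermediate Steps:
V(S, w) = 4 + w (V(S, w) = w + 4 = 4 + w)
K(C, F) = √(4 + C + F + C*F²) (K(C, F) = √(C + (4 + ((F*C)*F + F))) = √(C + (4 + ((C*F)*F + F))) = √(C + (4 + (C*F² + F))) = √(C + (4 + (F + C*F²))) = √(C + (4 + F + C*F²)) = √(4 + C + F + C*F²))
√(834 + K(7, B(6))) = √(834 + √(4 + 7 + (-1*6)*(1 + 7*(-1*6)))) = √(834 + √(4 + 7 - 6*(1 + 7*(-6)))) = √(834 + √(4 + 7 - 6*(1 - 42))) = √(834 + √(4 + 7 - 6*(-41))) = √(834 + √(4 + 7 + 246)) = √(834 + √257)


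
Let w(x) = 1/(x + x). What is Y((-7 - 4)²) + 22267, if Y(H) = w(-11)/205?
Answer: 100424169/4510 ≈ 22267.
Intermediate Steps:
w(x) = 1/(2*x)
Y(H) = -1/4510 (Y(H) = ((½)/(-11))/205 = ((½)*(-1/11))*(1/205) = -1/22*1/205 = -1/4510)
Y((-7 - 4)²) + 22267 = -1/4510 + 22267 = 100424169/4510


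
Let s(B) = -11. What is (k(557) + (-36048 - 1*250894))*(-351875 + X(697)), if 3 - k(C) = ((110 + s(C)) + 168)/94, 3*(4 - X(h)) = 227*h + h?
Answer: 10919641177319/94 ≈ 1.1617e+11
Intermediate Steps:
X(h) = 4 - 76*h (X(h) = 4 - (227*h + h)/3 = 4 - 76*h)
k(C) = 15/94 (k(C) = 3 - ((110 - 11) + 168)/94 = 3 - (99 + 168)/94 = 3 - 267/94 = 15/94)
(k(557) + (-36048 - 1*250894))*(-351875 + X(697)) = (15/94 + (-36048 - 1*250894))*(-351875 + (4 - 76*697)) = (15/94 + (-36048 - 250894))*(-351875 + (4 - 52972)) = (15/94 - 286942)*(-351875 - 52968) = -26972533/94*(-404843) = 10919641177319/94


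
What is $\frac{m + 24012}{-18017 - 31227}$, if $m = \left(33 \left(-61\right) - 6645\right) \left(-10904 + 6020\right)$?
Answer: $- \frac{10577421}{12311} \approx -859.18$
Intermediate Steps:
$m = 42285672$ ($m = \left(-2013 - 6645\right) \left(-4884\right) = \left(-8658\right) \left(-4884\right) = 42285672$)
$\frac{m + 24012}{-18017 - 31227} = \frac{42285672 + 24012}{-18017 - 31227} = \frac{42309684}{-49244} = 42309684 \left(- \frac{1}{49244}\right) = - \frac{10577421}{12311}$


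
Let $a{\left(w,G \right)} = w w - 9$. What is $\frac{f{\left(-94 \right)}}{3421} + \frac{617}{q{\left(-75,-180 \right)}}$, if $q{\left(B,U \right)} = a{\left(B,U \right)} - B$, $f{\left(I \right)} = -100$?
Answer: $\frac{1541657}{19468911} \approx 0.079186$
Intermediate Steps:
$a{\left(w,G \right)} = -9 + w^{2}$ ($a{\left(w,G \right)} = w^{2} - 9 = -9 + w^{2}$)
$q{\left(B,U \right)} = -9 + B^{2} - B$ ($q{\left(B,U \right)} = \left(-9 + B^{2}\right) - B = -9 + B^{2} - B$)
$\frac{f{\left(-94 \right)}}{3421} + \frac{617}{q{\left(-75,-180 \right)}} = - \frac{100}{3421} + \frac{617}{-9 + \left(-75\right)^{2} - -75} = \left(-100\right) \frac{1}{3421} + \frac{617}{-9 + 5625 + 75} = - \frac{100}{3421} + \frac{617}{5691} = \frac{1541657}{19468911}$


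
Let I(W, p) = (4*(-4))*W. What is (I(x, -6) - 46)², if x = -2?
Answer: 196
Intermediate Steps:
I(W, p) = -16*W
(I(x, -6) - 46)² = (-16*(-2) - 46)² = (32 - 46)² = (-14)² = 196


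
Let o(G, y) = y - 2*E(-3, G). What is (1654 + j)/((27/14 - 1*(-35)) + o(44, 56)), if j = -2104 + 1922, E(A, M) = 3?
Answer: 20608/1217 ≈ 16.933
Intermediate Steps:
o(G, y) = -6 + y (o(G, y) = y - 2*3 = y - 6 = -6 + y)
j = -182
(1654 + j)/((27/14 - 1*(-35)) + o(44, 56)) = (1654 - 182)/((27/14 - 1*(-35)) + (-6 + 56)) = 1472/((27*(1/14) + 35) + 50) = 1472/((27/14 + 35) + 50) = 1472/(517/14 + 50) = 1472/(1217/14) = 1472*(14/1217) = 20608/1217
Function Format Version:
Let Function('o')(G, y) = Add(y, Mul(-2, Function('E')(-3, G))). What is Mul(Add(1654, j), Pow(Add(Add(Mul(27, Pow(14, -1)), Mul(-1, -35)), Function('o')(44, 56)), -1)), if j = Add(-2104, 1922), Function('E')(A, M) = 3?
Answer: Rational(20608, 1217) ≈ 16.933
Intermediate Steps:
Function('o')(G, y) = Add(-6, y) (Function('o')(G, y) = Add(y, Mul(-2, 3)) = Add(y, -6) = Add(-6, y))
j = -182
Mul(Add(1654, j), Pow(Add(Add(Mul(27, Pow(14, -1)), Mul(-1, -35)), Function('o')(44, 56)), -1)) = Mul(Add(1654, -182), Pow(Add(Add(Mul(27, Pow(14, -1)), Mul(-1, -35)), Add(-6, 56)), -1)) = Mul(1472, Pow(Add(Add(Mul(27, Rational(1, 14)), 35), 50), -1)) = Mul(1472, Pow(Add(Add(Rational(27, 14), 35), 50), -1)) = Mul(1472, Pow(Add(Rational(517, 14), 50), -1)) = Mul(1472, Pow(Rational(1217, 14), -1)) = Mul(1472, Rational(14, 1217)) = Rational(20608, 1217)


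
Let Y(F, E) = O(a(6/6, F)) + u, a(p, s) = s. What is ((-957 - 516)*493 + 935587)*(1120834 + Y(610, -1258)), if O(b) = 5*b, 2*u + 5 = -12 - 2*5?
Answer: 235336234959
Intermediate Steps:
u = -27/2 (u = -5/2 + (-12 - 2*5)/2 = -5/2 + (-12 - 10)/2 = -5/2 + (½)*(-22) = -5/2 - 11 = -27/2 ≈ -13.500)
Y(F, E) = -27/2 + 5*F (Y(F, E) = 5*F - 27/2 = -27/2 + 5*F)
((-957 - 516)*493 + 935587)*(1120834 + Y(610, -1258)) = ((-957 - 516)*493 + 935587)*(1120834 + (-27/2 + 5*610)) = (-1473*493 + 935587)*(1120834 + (-27/2 + 3050)) = (-726189 + 935587)*(1120834 + 6073/2) = 209398*(2247741/2) = 235336234959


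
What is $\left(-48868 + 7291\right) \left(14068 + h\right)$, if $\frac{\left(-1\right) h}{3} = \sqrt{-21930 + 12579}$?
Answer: $-584905236 + 374193 i \sqrt{1039} \approx -5.8491 \cdot 10^{8} + 1.2062 \cdot 10^{7} i$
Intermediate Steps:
$h = - 9 i \sqrt{1039}$ ($h = - 3 \sqrt{-21930 + 12579} = - 3 \sqrt{-9351} = - 3 \cdot 3 i \sqrt{1039} = - 9 i \sqrt{1039} \approx - 290.1 i$)
$\left(-48868 + 7291\right) \left(14068 + h\right) = \left(-48868 + 7291\right) \left(14068 - 9 i \sqrt{1039}\right) = - 41577 \left(14068 - 9 i \sqrt{1039}\right) = -584905236 + 374193 i \sqrt{1039}$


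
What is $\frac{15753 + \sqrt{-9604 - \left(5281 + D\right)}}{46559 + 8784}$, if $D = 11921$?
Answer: $\frac{15753}{55343} + \frac{i \sqrt{26806}}{55343} \approx 0.28464 + 0.0029584 i$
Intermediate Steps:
$\frac{15753 + \sqrt{-9604 - \left(5281 + D\right)}}{46559 + 8784} = \frac{15753 + \sqrt{-9604 - 17202}}{46559 + 8784} = \frac{15753 + \sqrt{-9604 - 17202}}{55343} = \left(15753 + \sqrt{-9604 - 17202}\right) \frac{1}{55343} = \left(15753 + \sqrt{-26806}\right) \frac{1}{55343} = \left(15753 + i \sqrt{26806}\right) \frac{1}{55343} = \frac{15753}{55343} + \frac{i \sqrt{26806}}{55343}$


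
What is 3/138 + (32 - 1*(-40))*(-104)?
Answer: -344447/46 ≈ -7488.0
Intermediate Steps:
3/138 + (32 - 1*(-40))*(-104) = 3*(1/138) + (32 + 40)*(-104) = 1/46 + 72*(-104) = 1/46 - 7488 = -344447/46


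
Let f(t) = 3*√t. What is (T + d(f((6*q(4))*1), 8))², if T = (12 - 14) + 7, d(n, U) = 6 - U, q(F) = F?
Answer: 9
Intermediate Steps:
T = 5 (T = -2 + 7 = 5)
(T + d(f((6*q(4))*1), 8))² = (5 + (6 - 1*8))² = (5 + (6 - 8))² = (5 - 2)² = 3² = 9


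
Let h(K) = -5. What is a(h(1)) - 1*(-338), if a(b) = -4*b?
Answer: 358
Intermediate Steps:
a(h(1)) - 1*(-338) = -4*(-5) - 1*(-338) = 20 + 338 = 358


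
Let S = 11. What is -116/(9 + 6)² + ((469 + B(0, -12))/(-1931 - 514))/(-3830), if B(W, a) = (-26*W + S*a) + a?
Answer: -14482553/28093050 ≈ -0.51552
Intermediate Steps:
B(W, a) = -26*W + 12*a (B(W, a) = (-26*W + 11*a) + a = -26*W + 12*a)
-116/(9 + 6)² + ((469 + B(0, -12))/(-1931 - 514))/(-3830) = -116/(9 + 6)² + ((469 + (-26*0 + 12*(-12)))/(-1931 - 514))/(-3830) = -116/(15²) + ((469 + (0 - 144))/(-2445))*(-1/3830) = -116/225 + ((469 - 144)*(-1/2445))*(-1/3830) = -116*1/225 + (325*(-1/2445))*(-1/3830) = -116/225 - 65/489*(-1/3830) = -116/225 + 13/374574 = -14482553/28093050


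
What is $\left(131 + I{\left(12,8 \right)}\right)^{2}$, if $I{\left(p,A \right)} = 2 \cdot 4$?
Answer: $19321$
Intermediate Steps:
$I{\left(p,A \right)} = 8$
$\left(131 + I{\left(12,8 \right)}\right)^{2} = \left(131 + 8\right)^{2} = 139^{2} = 19321$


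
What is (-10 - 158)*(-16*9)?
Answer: 24192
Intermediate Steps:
(-10 - 158)*(-16*9) = -168*(-144) = 24192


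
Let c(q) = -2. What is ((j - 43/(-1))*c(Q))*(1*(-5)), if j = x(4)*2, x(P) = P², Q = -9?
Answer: 750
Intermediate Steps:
j = 32 (j = 4²*2 = 16*2 = 32)
((j - 43/(-1))*c(Q))*(1*(-5)) = ((32 - 43/(-1))*(-2))*(1*(-5)) = ((32 - 43*(-1))*(-2))*(-5) = ((32 - 1*(-43))*(-2))*(-5) = ((32 + 43)*(-2))*(-5) = (75*(-2))*(-5) = -150*(-5) = 750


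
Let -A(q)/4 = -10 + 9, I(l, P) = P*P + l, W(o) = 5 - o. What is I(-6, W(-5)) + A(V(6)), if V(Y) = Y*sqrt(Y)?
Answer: 98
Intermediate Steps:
V(Y) = Y**(3/2)
I(l, P) = l + P**2 (I(l, P) = P**2 + l = l + P**2)
A(q) = 4 (A(q) = -4*(-10 + 9) = -4*(-1) = 4)
I(-6, W(-5)) + A(V(6)) = (-6 + (5 - 1*(-5))**2) + 4 = (-6 + (5 + 5)**2) + 4 = (-6 + 10**2) + 4 = (-6 + 100) + 4 = 94 + 4 = 98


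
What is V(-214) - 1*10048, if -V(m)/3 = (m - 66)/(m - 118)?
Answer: -834194/83 ≈ -10051.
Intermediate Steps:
V(m) = -3*(-66 + m)/(-118 + m) (V(m) = -3*(m - 66)/(m - 118) = -3*(-66 + m)/(-118 + m))
V(-214) - 1*10048 = 3*(66 - 1*(-214))/(-118 - 214) - 1*10048 = 3*(66 + 214)/(-332) - 10048 = 3*(-1/332)*280 - 10048 = -210/83 - 10048 = -834194/83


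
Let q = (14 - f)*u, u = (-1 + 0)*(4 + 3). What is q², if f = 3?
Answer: 5929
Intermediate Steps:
u = -7 (u = -1*7 = -7)
q = -77 (q = (14 - 1*3)*(-7) = (14 - 3)*(-7) = 11*(-7) = -77)
q² = (-77)² = 5929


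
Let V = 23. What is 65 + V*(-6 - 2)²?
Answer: 1537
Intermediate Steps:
65 + V*(-6 - 2)² = 65 + 23*(-6 - 2)² = 65 + 23*(-8)² = 65 + 23*64 = 65 + 1472 = 1537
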